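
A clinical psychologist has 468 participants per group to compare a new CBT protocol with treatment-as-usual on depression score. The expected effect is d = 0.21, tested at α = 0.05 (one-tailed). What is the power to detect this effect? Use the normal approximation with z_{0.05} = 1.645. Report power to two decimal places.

For two equal groups, power = Φ(d·√(n/2) − z_{α}).
d·√(n/2) = 0.21 × √(468/2) = 0.21 × 15.297 = 3.212.
z_β = 3.212 − 1.645 = 1.567.
Power = Φ(1.567) = 0.941.

power ≈ 0.94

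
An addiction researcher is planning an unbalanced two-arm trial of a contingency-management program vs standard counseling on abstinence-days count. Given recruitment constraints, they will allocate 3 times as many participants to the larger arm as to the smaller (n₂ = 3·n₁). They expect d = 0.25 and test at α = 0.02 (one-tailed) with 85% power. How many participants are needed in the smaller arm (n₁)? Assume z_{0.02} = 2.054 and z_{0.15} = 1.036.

With allocation ratio k = n₂/n₁ = 3, Var(x̄₁−x̄₂) = σ²(1/n₁ + 1/(k·n₁)) = σ²·(k+1)/(k·n₁).
So n₁ = (1 + 1/k)·((z_{α} + z_β)/d)² = 1.333 × (3.090/0.25)².
n₁ = 1.333 × 152.77 = 203.7.
Round up: n₁ = 204, giving n₂ = 3 × 204 = 612.

n₁ = 204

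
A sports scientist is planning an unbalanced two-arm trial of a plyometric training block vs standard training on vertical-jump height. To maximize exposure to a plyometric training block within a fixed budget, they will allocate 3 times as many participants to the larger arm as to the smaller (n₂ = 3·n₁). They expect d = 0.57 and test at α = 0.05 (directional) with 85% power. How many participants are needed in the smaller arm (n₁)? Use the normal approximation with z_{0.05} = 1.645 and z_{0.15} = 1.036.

n₁ = 30

With allocation ratio k = n₂/n₁ = 3, Var(x̄₁−x̄₂) = σ²(1/n₁ + 1/(k·n₁)) = σ²·(k+1)/(k·n₁).
So n₁ = (1 + 1/k)·((z_{α} + z_β)/d)² = 1.333 × (2.681/0.57)².
n₁ = 1.333 × 22.12 = 29.5.
Round up: n₁ = 30, giving n₂ = 3 × 30 = 90.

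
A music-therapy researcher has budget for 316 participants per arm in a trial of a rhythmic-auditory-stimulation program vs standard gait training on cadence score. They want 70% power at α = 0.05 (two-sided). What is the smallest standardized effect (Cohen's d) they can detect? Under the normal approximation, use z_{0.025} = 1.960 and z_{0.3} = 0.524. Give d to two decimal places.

d_min ≈ 0.20

For two independent groups of n = 316 each: d_min = (z_{α/2} + z_β)·√(2/n).
z-sum = 1.960 + 0.524 = 2.484.
d_min = 2.484 × √(2/316) = 2.484 × 0.0796 = 0.198.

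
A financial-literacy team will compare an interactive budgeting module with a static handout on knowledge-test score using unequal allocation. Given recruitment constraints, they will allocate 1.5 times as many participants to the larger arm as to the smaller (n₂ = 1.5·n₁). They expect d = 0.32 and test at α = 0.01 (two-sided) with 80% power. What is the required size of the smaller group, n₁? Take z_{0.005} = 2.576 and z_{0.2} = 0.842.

With allocation ratio k = n₂/n₁ = 1.5, Var(x̄₁−x̄₂) = σ²(1/n₁ + 1/(k·n₁)) = σ²·(k+1)/(k·n₁).
So n₁ = (1 + 1/k)·((z_{α/2} + z_β)/d)² = 1.667 × (3.418/0.32)².
n₁ = 1.667 × 114.09 = 190.1.
Round up: n₁ = 191, giving n₂ = ⌈1.5 × 191⌉ = ⌈286.5⌉ = 287.

n₁ = 191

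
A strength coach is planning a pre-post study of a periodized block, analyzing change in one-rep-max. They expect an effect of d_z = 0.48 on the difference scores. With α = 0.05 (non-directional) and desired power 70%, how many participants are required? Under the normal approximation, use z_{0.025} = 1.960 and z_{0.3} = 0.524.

n = 27 pairs

For a paired (one-sample on differences) test: n = ((z_{α/2} + z_β) / d)².
z_{α/2} + z_β = 1.960 + 0.524 = 2.484.
n = (2.484 / 0.48)² = 5.175² = 26.78.
Round up.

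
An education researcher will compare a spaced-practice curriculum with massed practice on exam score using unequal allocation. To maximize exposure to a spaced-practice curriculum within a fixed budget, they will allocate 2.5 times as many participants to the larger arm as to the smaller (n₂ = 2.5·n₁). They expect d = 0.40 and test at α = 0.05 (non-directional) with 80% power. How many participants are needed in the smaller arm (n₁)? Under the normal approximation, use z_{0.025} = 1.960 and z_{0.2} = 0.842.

n₁ = 69

With allocation ratio k = n₂/n₁ = 2.5, Var(x̄₁−x̄₂) = σ²(1/n₁ + 1/(k·n₁)) = σ²·(k+1)/(k·n₁).
So n₁ = (1 + 1/k)·((z_{α/2} + z_β)/d)² = 1.400 × (2.802/0.40)².
n₁ = 1.400 × 49.07 = 68.7.
Round up: n₁ = 69, giving n₂ = ⌈2.5 × 69⌉ = ⌈172.5⌉ = 173.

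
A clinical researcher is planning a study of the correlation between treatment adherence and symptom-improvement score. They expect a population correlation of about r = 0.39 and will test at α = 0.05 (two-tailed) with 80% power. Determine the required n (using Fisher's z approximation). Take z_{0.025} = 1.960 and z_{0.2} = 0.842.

Fisher's z: C = ½·ln((1+r)/(1−r)) = ½·ln(2.2787) = 0.4118.
n = ((z_{α/2} + z_β)/C)² + 3.
(1.960 + 0.842) / 0.4118 = 2.802 / 0.4118 = 6.804.
n = 6.804² + 3 = 46.30 + 3 = 49.3.
Round up.

n = 50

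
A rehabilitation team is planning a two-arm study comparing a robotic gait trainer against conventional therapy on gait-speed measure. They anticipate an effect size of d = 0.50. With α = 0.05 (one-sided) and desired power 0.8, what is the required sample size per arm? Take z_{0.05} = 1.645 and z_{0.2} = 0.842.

n = 50 per group

For two independent groups with equal n: n = 2·((z_{α} + z_β) / d)².
z_{α} + z_β = 1.645 + 0.842 = 2.487.
n = 2 × (2.487 / 0.50)² = 2 × 4.974² = 2 × 24.74 = 49.5.
Round up to the next whole participant.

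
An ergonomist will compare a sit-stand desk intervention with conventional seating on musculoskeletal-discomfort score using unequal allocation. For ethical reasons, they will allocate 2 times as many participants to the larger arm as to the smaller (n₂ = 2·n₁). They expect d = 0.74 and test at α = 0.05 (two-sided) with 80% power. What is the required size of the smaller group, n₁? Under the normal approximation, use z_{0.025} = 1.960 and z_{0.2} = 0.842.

n₁ = 22

With allocation ratio k = n₂/n₁ = 2, Var(x̄₁−x̄₂) = σ²(1/n₁ + 1/(k·n₁)) = σ²·(k+1)/(k·n₁).
So n₁ = (1 + 1/k)·((z_{α/2} + z_β)/d)² = 1.500 × (2.802/0.74)².
n₁ = 1.500 × 14.34 = 21.5.
Round up: n₁ = 22, giving n₂ = 2 × 22 = 44.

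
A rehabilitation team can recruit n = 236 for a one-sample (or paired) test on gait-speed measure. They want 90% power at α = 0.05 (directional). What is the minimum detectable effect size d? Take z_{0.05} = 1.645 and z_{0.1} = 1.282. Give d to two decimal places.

d_min ≈ 0.19

For a single sample (or paired design) of n = 236: d_min = (z_{α} + z_β)/√n.
z-sum = 1.645 + 1.282 = 2.927.
d_min = 2.927 / √236 = 2.927 / 15.362 = 0.191.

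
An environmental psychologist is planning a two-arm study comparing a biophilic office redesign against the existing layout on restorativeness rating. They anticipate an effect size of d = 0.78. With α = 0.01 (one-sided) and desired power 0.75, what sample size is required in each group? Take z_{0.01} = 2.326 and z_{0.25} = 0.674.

For two independent groups with equal n: n = 2·((z_{α} + z_β) / d)².
z_{α} + z_β = 2.326 + 0.674 = 3.000.
n = 2 × (3.000 / 0.78)² = 2 × 3.846² = 2 × 14.79 = 29.6.
Round up to the next whole participant.

n = 30 per group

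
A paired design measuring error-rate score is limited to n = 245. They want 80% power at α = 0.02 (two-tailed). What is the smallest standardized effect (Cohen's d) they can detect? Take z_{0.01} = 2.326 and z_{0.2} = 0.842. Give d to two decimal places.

For a single sample (or paired design) of n = 245: d_min = (z_{α/2} + z_β)/√n.
z-sum = 2.326 + 0.842 = 3.168.
d_min = 3.168 / √245 = 3.168 / 15.652 = 0.202.

d_min ≈ 0.20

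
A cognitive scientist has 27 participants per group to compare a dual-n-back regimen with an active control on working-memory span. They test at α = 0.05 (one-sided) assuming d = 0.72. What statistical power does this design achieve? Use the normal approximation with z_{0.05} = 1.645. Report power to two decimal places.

power ≈ 0.84

For two equal groups, power = Φ(d·√(n/2) − z_{α}).
d·√(n/2) = 0.72 × √(27/2) = 0.72 × 3.674 = 2.645.
z_β = 2.645 − 1.645 = 1.000.
Power = Φ(1.000) = 0.841.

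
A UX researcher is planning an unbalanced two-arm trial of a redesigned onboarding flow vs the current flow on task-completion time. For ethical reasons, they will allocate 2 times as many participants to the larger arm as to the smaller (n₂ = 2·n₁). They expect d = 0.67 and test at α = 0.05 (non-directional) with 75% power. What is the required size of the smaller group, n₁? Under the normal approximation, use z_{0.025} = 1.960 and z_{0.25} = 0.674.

n₁ = 24

With allocation ratio k = n₂/n₁ = 2, Var(x̄₁−x̄₂) = σ²(1/n₁ + 1/(k·n₁)) = σ²·(k+1)/(k·n₁).
So n₁ = (1 + 1/k)·((z_{α/2} + z_β)/d)² = 1.500 × (2.634/0.67)².
n₁ = 1.500 × 15.46 = 23.2.
Round up: n₁ = 24, giving n₂ = 2 × 24 = 48.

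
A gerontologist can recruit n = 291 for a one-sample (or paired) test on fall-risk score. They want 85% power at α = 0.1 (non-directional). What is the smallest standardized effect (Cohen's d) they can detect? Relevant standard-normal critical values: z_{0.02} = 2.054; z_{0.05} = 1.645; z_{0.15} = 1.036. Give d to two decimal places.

For a single sample (or paired design) of n = 291: d_min = (z_{α/2} + z_β)/√n.
z-sum = 1.645 + 1.036 = 2.681.
d_min = 2.681 / √291 = 2.681 / 17.059 = 0.157.

d_min ≈ 0.16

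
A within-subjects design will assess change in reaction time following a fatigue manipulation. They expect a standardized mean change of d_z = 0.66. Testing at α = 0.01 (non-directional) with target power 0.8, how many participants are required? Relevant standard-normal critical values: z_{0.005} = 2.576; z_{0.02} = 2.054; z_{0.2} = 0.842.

For a paired (one-sample on differences) test: n = ((z_{α/2} + z_β) / d)².
z_{α/2} + z_β = 2.576 + 0.842 = 3.418.
n = (3.418 / 0.66)² = 5.179² = 26.82.
Round up.

n = 27 pairs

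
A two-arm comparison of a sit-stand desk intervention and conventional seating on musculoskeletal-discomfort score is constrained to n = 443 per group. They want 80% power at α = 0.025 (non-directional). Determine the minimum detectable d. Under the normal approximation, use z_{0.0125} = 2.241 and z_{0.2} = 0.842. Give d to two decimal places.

d_min ≈ 0.21

For two independent groups of n = 443 each: d_min = (z_{α/2} + z_β)·√(2/n).
z-sum = 2.241 + 0.842 = 3.083.
d_min = 3.083 × √(2/443) = 3.083 × 0.0672 = 0.207.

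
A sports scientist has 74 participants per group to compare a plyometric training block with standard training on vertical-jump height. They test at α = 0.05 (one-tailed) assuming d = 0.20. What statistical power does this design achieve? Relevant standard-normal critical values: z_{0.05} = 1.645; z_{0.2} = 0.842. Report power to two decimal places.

For two equal groups, power = Φ(d·√(n/2) − z_{α}).
d·√(n/2) = 0.20 × √(74/2) = 0.20 × 6.083 = 1.217.
z_β = 1.217 − 1.645 = -0.428.
Power = Φ(-0.428) = 0.334.

power ≈ 0.33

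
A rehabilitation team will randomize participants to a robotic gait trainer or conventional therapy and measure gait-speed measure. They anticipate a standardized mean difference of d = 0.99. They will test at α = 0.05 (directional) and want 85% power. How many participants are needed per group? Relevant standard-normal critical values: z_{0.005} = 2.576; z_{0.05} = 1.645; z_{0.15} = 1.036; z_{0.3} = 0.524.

For two independent groups with equal n: n = 2·((z_{α} + z_β) / d)².
z_{α} + z_β = 1.645 + 1.036 = 2.681.
n = 2 × (2.681 / 0.99)² = 2 × 2.708² = 2 × 7.33 = 14.7.
Round up to the next whole participant.

n = 15 per group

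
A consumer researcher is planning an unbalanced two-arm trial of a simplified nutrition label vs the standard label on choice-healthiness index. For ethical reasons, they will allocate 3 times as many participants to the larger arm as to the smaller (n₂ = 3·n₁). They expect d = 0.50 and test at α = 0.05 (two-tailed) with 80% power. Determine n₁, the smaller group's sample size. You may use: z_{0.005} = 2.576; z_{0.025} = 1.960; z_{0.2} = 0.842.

With allocation ratio k = n₂/n₁ = 3, Var(x̄₁−x̄₂) = σ²(1/n₁ + 1/(k·n₁)) = σ²·(k+1)/(k·n₁).
So n₁ = (1 + 1/k)·((z_{α/2} + z_β)/d)² = 1.333 × (2.802/0.50)².
n₁ = 1.333 × 31.40 = 41.9.
Round up: n₁ = 42, giving n₂ = 3 × 42 = 126.

n₁ = 42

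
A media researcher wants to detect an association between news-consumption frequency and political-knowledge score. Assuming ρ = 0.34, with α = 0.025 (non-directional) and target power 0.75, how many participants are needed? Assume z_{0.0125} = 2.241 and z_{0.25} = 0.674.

n = 71

Fisher's z: C = ½·ln((1+r)/(1−r)) = ½·ln(2.0303) = 0.3541.
n = ((z_{α/2} + z_β)/C)² + 3.
(2.241 + 0.674) / 0.3541 = 2.915 / 0.3541 = 8.232.
n = 8.232² + 3 = 67.77 + 3 = 70.8.
Round up.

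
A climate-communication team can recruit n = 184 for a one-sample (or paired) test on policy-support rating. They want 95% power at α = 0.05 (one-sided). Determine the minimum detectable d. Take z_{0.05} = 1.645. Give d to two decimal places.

For a single sample (or paired design) of n = 184: d_min = (z_{α} + z_β)/√n.
z-sum = 1.645 + 1.645 = 3.290.
d_min = 3.290 / √184 = 3.290 / 13.565 = 0.243.

d_min ≈ 0.24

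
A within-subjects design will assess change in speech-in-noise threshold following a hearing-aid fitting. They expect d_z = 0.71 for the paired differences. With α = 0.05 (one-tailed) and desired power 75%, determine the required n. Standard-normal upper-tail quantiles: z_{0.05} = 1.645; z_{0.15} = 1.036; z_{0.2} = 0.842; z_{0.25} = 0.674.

n = 11 pairs

For a paired (one-sample on differences) test: n = ((z_{α} + z_β) / d)².
z_{α} + z_β = 1.645 + 0.674 = 2.319.
n = (2.319 / 0.71)² = 3.266² = 10.67.
Round up.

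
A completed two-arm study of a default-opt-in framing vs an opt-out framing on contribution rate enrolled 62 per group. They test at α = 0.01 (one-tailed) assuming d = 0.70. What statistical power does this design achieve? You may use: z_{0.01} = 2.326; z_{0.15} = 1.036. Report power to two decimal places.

power ≈ 0.94

For two equal groups, power = Φ(d·√(n/2) − z_{α}).
d·√(n/2) = 0.70 × √(62/2) = 0.70 × 5.568 = 3.897.
z_β = 3.897 − 2.326 = 1.571.
Power = Φ(1.571) = 0.942.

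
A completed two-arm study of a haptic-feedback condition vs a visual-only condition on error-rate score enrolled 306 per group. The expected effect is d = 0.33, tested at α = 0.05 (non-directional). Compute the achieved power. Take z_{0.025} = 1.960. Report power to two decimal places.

power ≈ 0.98

For two equal groups, power = Φ(d·√(n/2) − z_{α/2}).
d·√(n/2) = 0.33 × √(306/2) = 0.33 × 12.369 = 4.082.
z_β = 4.082 − 1.960 = 2.122.
Power = Φ(2.122) = 0.983.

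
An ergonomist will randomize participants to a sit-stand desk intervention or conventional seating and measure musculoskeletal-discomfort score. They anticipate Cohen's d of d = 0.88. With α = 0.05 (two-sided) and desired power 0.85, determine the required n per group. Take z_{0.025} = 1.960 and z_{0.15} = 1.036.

n = 24 per group

For two independent groups with equal n: n = 2·((z_{α/2} + z_β) / d)².
z_{α/2} + z_β = 1.960 + 1.036 = 2.996.
n = 2 × (2.996 / 0.88)² = 2 × 3.405² = 2 × 11.59 = 23.2.
Round up to the next whole participant.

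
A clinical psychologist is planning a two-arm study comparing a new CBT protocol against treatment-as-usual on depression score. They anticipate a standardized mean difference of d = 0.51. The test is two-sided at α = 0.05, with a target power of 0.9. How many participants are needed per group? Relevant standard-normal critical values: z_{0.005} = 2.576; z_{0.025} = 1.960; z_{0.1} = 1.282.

n = 81 per group

For two independent groups with equal n: n = 2·((z_{α/2} + z_β) / d)².
z_{α/2} + z_β = 1.960 + 1.282 = 3.242.
n = 2 × (3.242 / 0.51)² = 2 × 6.357² = 2 × 40.41 = 80.8.
Round up to the next whole participant.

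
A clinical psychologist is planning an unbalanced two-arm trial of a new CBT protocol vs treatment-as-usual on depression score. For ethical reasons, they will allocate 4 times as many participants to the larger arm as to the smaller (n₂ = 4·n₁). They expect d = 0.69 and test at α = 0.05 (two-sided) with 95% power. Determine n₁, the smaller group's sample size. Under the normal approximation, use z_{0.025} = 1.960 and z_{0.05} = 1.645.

With allocation ratio k = n₂/n₁ = 4, Var(x̄₁−x̄₂) = σ²(1/n₁ + 1/(k·n₁)) = σ²·(k+1)/(k·n₁).
So n₁ = (1 + 1/k)·((z_{α/2} + z_β)/d)² = 1.250 × (3.605/0.69)².
n₁ = 1.250 × 27.30 = 34.1.
Round up: n₁ = 35, giving n₂ = 4 × 35 = 140.

n₁ = 35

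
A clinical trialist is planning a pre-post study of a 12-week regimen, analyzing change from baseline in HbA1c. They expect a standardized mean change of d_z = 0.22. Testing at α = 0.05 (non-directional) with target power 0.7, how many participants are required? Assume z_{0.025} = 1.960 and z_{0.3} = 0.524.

n = 128 pairs

For a paired (one-sample on differences) test: n = ((z_{α/2} + z_β) / d)².
z_{α/2} + z_β = 1.960 + 0.524 = 2.484.
n = (2.484 / 0.22)² = 11.291² = 127.48.
Round up.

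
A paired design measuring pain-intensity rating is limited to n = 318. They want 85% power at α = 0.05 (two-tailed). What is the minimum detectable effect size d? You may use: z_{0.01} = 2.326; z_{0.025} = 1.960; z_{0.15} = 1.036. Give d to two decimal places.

For a single sample (or paired design) of n = 318: d_min = (z_{α/2} + z_β)/√n.
z-sum = 1.960 + 1.036 = 2.996.
d_min = 2.996 / √318 = 2.996 / 17.833 = 0.168.

d_min ≈ 0.17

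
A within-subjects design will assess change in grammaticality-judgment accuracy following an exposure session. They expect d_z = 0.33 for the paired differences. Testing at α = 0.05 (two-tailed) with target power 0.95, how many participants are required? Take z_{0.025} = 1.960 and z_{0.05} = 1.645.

For a paired (one-sample on differences) test: n = ((z_{α/2} + z_β) / d)².
z_{α/2} + z_β = 1.960 + 1.645 = 3.605.
n = (3.605 / 0.33)² = 10.924² = 119.34.
Round up.

n = 120 pairs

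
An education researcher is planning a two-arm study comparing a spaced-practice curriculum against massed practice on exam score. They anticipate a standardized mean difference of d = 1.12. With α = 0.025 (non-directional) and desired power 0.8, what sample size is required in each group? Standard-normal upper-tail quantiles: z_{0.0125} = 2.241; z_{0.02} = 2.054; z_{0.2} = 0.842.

n = 16 per group

For two independent groups with equal n: n = 2·((z_{α/2} + z_β) / d)².
z_{α/2} + z_β = 2.241 + 0.842 = 3.083.
n = 2 × (3.083 / 1.12)² = 2 × 2.753² = 2 × 7.58 = 15.2.
Round up to the next whole participant.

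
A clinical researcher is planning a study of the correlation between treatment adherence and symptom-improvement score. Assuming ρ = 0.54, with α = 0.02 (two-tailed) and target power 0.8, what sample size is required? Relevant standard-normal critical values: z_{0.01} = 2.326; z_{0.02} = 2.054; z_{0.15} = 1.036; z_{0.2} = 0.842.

n = 31

Fisher's z: C = ½·ln((1+r)/(1−r)) = ½·ln(3.3478) = 0.6042.
n = ((z_{α/2} + z_β)/C)² + 3.
(2.326 + 0.842) / 0.6042 = 3.168 / 0.6042 = 5.243.
n = 5.243² + 3 = 27.49 + 3 = 30.5.
Round up.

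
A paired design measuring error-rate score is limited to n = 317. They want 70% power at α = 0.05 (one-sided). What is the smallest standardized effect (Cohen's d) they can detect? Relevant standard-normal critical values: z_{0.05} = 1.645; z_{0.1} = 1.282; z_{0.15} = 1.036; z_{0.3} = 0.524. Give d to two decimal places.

For a single sample (or paired design) of n = 317: d_min = (z_{α} + z_β)/√n.
z-sum = 1.645 + 0.524 = 2.169.
d_min = 2.169 / √317 = 2.169 / 17.804 = 0.122.

d_min ≈ 0.12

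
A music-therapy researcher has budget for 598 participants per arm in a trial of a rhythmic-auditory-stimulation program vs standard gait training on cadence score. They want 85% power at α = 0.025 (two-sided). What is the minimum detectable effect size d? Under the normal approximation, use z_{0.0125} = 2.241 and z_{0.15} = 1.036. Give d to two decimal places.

For two independent groups of n = 598 each: d_min = (z_{α/2} + z_β)·√(2/n).
z-sum = 2.241 + 1.036 = 3.277.
d_min = 3.277 × √(2/598) = 3.277 × 0.0578 = 0.190.

d_min ≈ 0.19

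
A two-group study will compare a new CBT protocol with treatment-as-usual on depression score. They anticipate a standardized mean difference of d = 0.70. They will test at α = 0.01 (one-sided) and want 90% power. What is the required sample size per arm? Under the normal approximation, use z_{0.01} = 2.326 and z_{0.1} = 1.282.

For two independent groups with equal n: n = 2·((z_{α} + z_β) / d)².
z_{α} + z_β = 2.326 + 1.282 = 3.608.
n = 2 × (3.608 / 0.70)² = 2 × 5.154² = 2 × 26.57 = 53.1.
Round up to the next whole participant.

n = 54 per group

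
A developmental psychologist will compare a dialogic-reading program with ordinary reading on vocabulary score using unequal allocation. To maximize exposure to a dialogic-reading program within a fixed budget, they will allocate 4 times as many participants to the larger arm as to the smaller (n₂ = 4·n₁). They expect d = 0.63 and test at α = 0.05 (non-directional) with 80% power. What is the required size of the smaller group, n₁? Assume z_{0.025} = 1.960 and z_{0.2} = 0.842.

n₁ = 25

With allocation ratio k = n₂/n₁ = 4, Var(x̄₁−x̄₂) = σ²(1/n₁ + 1/(k·n₁)) = σ²·(k+1)/(k·n₁).
So n₁ = (1 + 1/k)·((z_{α/2} + z_β)/d)² = 1.250 × (2.802/0.63)².
n₁ = 1.250 × 19.78 = 24.7.
Round up: n₁ = 25, giving n₂ = 4 × 25 = 100.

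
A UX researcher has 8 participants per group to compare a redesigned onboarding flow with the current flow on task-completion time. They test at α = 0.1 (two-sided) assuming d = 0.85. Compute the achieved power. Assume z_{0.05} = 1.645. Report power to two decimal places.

For two equal groups, power = Φ(d·√(n/2) − z_{α/2}).
d·√(n/2) = 0.85 × √(8/2) = 0.85 × 2.000 = 1.700.
z_β = 1.700 − 1.645 = 0.055.
Power = Φ(0.055) = 0.522.

power ≈ 0.52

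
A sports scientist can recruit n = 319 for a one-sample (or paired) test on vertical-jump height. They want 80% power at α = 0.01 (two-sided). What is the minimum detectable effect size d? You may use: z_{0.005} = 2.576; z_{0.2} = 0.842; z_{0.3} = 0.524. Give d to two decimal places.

d_min ≈ 0.19

For a single sample (or paired design) of n = 319: d_min = (z_{α/2} + z_β)/√n.
z-sum = 2.576 + 0.842 = 3.418.
d_min = 3.418 / √319 = 3.418 / 17.861 = 0.191.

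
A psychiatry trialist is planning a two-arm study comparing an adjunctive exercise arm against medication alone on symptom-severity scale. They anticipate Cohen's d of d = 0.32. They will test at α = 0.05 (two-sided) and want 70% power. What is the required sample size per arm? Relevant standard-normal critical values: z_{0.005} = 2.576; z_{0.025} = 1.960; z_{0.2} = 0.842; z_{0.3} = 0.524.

n = 121 per group

For two independent groups with equal n: n = 2·((z_{α/2} + z_β) / d)².
z_{α/2} + z_β = 1.960 + 0.524 = 2.484.
n = 2 × (2.484 / 0.32)² = 2 × 7.763² = 2 × 60.26 = 120.5.
Round up to the next whole participant.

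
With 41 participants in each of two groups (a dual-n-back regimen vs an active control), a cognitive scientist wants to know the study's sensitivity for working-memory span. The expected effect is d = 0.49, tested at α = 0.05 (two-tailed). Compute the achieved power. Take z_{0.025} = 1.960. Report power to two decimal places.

power ≈ 0.60

For two equal groups, power = Φ(d·√(n/2) − z_{α/2}).
d·√(n/2) = 0.49 × √(41/2) = 0.49 × 4.528 = 2.219.
z_β = 2.219 − 1.960 = 0.259.
Power = Φ(0.259) = 0.602.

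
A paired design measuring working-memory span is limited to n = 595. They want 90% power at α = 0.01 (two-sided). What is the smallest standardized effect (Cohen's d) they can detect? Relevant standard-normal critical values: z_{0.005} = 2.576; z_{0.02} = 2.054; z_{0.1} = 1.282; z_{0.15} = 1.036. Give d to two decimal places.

d_min ≈ 0.16

For a single sample (or paired design) of n = 595: d_min = (z_{α/2} + z_β)/√n.
z-sum = 2.576 + 1.282 = 3.858.
d_min = 3.858 / √595 = 3.858 / 24.393 = 0.158.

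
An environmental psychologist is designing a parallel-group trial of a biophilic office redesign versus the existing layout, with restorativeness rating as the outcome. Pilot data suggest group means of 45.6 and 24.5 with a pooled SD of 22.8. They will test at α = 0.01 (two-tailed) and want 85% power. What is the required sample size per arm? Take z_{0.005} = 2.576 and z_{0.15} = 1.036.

n = 31 per group

Cohen's d = |M₁ − M₂| / SD_pooled = |45.6 − 24.5| / 22.8 = 21.1 / 22.8 = 0.925.
For two independent groups with equal n: n = 2·((z_{α/2} + z_β) / d)².
z_{α/2} + z_β = 2.576 + 1.036 = 3.612.
n = 2 × (3.612 / 0.925)² = 2 × 3.905² = 2 × 15.25 = 30.5.
Round up to the next whole participant.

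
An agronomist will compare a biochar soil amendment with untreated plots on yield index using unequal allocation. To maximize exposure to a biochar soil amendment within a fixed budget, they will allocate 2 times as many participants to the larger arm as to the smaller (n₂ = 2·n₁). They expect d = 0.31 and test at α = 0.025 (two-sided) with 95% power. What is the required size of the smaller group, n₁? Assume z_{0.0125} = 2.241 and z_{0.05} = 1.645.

With allocation ratio k = n₂/n₁ = 2, Var(x̄₁−x̄₂) = σ²(1/n₁ + 1/(k·n₁)) = σ²·(k+1)/(k·n₁).
So n₁ = (1 + 1/k)·((z_{α/2} + z_β)/d)² = 1.500 × (3.886/0.31)².
n₁ = 1.500 × 157.14 = 235.7.
Round up: n₁ = 236, giving n₂ = 2 × 236 = 472.

n₁ = 236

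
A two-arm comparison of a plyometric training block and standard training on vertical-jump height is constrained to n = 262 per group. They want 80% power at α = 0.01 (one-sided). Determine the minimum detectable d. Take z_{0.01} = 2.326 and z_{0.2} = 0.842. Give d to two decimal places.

d_min ≈ 0.28

For two independent groups of n = 262 each: d_min = (z_{α} + z_β)·√(2/n).
z-sum = 2.326 + 0.842 = 3.168.
d_min = 3.168 × √(2/262) = 3.168 × 0.0874 = 0.277.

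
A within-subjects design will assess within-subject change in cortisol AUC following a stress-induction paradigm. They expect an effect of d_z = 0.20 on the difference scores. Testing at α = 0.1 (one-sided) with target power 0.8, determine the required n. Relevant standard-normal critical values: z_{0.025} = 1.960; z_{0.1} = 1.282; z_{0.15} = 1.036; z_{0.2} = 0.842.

For a paired (one-sample on differences) test: n = ((z_{α} + z_β) / d)².
z_{α} + z_β = 1.282 + 0.842 = 2.124.
n = (2.124 / 0.20)² = 10.620² = 112.78.
Round up.

n = 113 pairs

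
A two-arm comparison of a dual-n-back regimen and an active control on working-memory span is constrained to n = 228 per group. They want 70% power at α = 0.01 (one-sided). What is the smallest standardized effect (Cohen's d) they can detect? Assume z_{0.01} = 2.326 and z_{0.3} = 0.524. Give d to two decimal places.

For two independent groups of n = 228 each: d_min = (z_{α} + z_β)·√(2/n).
z-sum = 2.326 + 0.524 = 2.850.
d_min = 2.850 × √(2/228) = 2.850 × 0.0937 = 0.267.

d_min ≈ 0.27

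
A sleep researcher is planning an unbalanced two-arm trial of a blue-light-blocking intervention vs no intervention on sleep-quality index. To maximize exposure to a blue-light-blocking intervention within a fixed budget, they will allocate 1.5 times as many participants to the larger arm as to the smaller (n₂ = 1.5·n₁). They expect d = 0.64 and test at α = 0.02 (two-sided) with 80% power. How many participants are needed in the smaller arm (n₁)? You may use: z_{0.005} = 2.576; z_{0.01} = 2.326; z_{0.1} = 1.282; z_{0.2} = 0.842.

n₁ = 41

With allocation ratio k = n₂/n₁ = 1.5, Var(x̄₁−x̄₂) = σ²(1/n₁ + 1/(k·n₁)) = σ²·(k+1)/(k·n₁).
So n₁ = (1 + 1/k)·((z_{α/2} + z_β)/d)² = 1.667 × (3.168/0.64)².
n₁ = 1.667 × 24.50 = 40.8.
Round up: n₁ = 41, giving n₂ = ⌈1.5 × 41⌉ = ⌈61.5⌉ = 62.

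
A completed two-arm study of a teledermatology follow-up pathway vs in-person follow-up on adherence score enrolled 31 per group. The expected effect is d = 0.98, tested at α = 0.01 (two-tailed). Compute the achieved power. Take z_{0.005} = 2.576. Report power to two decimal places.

power ≈ 0.90

For two equal groups, power = Φ(d·√(n/2) − z_{α/2}).
d·√(n/2) = 0.98 × √(31/2) = 0.98 × 3.937 = 3.858.
z_β = 3.858 − 2.576 = 1.282.
Power = Φ(1.282) = 0.900.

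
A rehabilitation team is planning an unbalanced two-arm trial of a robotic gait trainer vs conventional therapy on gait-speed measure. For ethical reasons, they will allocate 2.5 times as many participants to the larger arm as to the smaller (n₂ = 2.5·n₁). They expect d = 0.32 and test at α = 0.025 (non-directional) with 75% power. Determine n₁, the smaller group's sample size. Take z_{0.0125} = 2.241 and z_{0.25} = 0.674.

n₁ = 117

With allocation ratio k = n₂/n₁ = 2.5, Var(x̄₁−x̄₂) = σ²(1/n₁ + 1/(k·n₁)) = σ²·(k+1)/(k·n₁).
So n₁ = (1 + 1/k)·((z_{α/2} + z_β)/d)² = 1.400 × (2.915/0.32)².
n₁ = 1.400 × 82.98 = 116.2.
Round up: n₁ = 117, giving n₂ = ⌈2.5 × 117⌉ = ⌈292.5⌉ = 293.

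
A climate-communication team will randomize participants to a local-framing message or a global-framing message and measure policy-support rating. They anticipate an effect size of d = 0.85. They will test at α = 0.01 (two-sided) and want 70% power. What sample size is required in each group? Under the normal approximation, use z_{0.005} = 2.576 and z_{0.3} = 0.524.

For two independent groups with equal n: n = 2·((z_{α/2} + z_β) / d)².
z_{α/2} + z_β = 2.576 + 0.524 = 3.100.
n = 2 × (3.100 / 0.85)² = 2 × 3.647² = 2 × 13.30 = 26.6.
Round up to the next whole participant.

n = 27 per group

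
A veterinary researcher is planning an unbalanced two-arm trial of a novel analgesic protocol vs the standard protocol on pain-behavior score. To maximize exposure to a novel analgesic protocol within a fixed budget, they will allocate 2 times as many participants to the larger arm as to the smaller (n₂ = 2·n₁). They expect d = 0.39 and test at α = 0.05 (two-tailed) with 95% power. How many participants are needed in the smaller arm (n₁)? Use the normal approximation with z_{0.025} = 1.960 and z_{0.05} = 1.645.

n₁ = 129

With allocation ratio k = n₂/n₁ = 2, Var(x̄₁−x̄₂) = σ²(1/n₁ + 1/(k·n₁)) = σ²·(k+1)/(k·n₁).
So n₁ = (1 + 1/k)·((z_{α/2} + z_β)/d)² = 1.500 × (3.605/0.39)².
n₁ = 1.500 × 85.44 = 128.2.
Round up: n₁ = 129, giving n₂ = 2 × 129 = 258.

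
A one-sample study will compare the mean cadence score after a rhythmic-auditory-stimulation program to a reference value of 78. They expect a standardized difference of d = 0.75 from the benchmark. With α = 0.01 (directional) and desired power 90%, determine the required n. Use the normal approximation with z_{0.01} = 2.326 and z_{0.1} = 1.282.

For a one-sample test: n = ((z_{α} + z_β) / d)².
z_{α} + z_β = 2.326 + 1.282 = 3.608.
n = (3.608 / 0.75)² = 4.811² = 23.14.
Round up.

n = 24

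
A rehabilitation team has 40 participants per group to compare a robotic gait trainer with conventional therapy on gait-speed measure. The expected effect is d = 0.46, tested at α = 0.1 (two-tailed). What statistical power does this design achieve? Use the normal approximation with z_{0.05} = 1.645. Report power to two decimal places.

power ≈ 0.66

For two equal groups, power = Φ(d·√(n/2) − z_{α/2}).
d·√(n/2) = 0.46 × √(40/2) = 0.46 × 4.472 = 2.057.
z_β = 2.057 − 1.645 = 0.412.
Power = Φ(0.412) = 0.660.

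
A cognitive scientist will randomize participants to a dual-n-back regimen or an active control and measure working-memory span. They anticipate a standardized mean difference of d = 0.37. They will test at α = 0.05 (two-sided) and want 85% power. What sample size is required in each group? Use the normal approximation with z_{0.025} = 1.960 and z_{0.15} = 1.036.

n = 132 per group

For two independent groups with equal n: n = 2·((z_{α/2} + z_β) / d)².
z_{α/2} + z_β = 1.960 + 1.036 = 2.996.
n = 2 × (2.996 / 0.37)² = 2 × 8.097² = 2 × 65.57 = 131.1.
Round up to the next whole participant.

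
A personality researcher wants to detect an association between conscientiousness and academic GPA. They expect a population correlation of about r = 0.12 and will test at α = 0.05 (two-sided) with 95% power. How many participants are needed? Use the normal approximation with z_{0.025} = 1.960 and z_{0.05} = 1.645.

n = 897

Fisher's z: C = ½·ln((1+r)/(1−r)) = ½·ln(1.2727) = 0.1206.
n = ((z_{α/2} + z_β)/C)² + 3.
(1.960 + 1.645) / 0.1206 = 3.605 / 0.1206 = 29.892.
n = 29.892² + 3 = 893.54 + 3 = 896.5.
Round up.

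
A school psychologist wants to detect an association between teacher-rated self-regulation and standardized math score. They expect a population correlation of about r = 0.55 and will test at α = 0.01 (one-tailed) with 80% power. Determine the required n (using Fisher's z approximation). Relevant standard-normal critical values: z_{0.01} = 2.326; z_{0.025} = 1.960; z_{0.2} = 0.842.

n = 30

Fisher's z: C = ½·ln((1+r)/(1−r)) = ½·ln(3.4444) = 0.6184.
n = ((z_{α} + z_β)/C)² + 3.
(2.326 + 0.842) / 0.6184 = 3.168 / 0.6184 = 5.123.
n = 5.123² + 3 = 26.24 + 3 = 29.2.
Round up.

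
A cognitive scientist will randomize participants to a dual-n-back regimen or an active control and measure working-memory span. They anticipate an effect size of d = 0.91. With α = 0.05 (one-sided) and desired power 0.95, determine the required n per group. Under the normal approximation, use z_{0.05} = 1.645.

n = 27 per group

For two independent groups with equal n: n = 2·((z_{α} + z_β) / d)².
z_{α} + z_β = 1.645 + 1.645 = 3.290.
n = 2 × (3.290 / 0.91)² = 2 × 3.615² = 2 × 13.07 = 26.1.
Round up to the next whole participant.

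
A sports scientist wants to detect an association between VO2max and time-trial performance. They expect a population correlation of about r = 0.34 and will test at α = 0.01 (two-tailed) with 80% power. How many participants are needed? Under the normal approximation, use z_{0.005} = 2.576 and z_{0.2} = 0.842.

n = 97

Fisher's z: C = ½·ln((1+r)/(1−r)) = ½·ln(2.0303) = 0.3541.
n = ((z_{α/2} + z_β)/C)² + 3.
(2.576 + 0.842) / 0.3541 = 3.418 / 0.3541 = 9.653.
n = 9.653² + 3 = 93.17 + 3 = 96.2.
Round up.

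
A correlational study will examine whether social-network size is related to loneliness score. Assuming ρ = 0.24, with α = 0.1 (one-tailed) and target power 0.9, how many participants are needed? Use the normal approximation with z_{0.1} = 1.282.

n = 113

Fisher's z: C = ½·ln((1+r)/(1−r)) = ½·ln(1.6316) = 0.2448.
n = ((z_{α} + z_β)/C)² + 3.
(1.282 + 1.282) / 0.2448 = 2.564 / 0.2448 = 10.474.
n = 10.474² + 3 = 109.70 + 3 = 112.7.
Round up.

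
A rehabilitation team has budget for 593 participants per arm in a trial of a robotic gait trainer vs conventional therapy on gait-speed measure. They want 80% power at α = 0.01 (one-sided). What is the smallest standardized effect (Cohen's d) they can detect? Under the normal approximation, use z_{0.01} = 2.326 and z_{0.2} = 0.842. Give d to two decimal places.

For two independent groups of n = 593 each: d_min = (z_{α} + z_β)·√(2/n).
z-sum = 2.326 + 0.842 = 3.168.
d_min = 3.168 × √(2/593) = 3.168 × 0.0581 = 0.184.

d_min ≈ 0.18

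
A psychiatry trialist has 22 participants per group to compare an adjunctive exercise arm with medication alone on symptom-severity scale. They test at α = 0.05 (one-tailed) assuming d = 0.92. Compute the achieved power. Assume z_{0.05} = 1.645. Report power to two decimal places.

power ≈ 0.92

For two equal groups, power = Φ(d·√(n/2) − z_{α}).
d·√(n/2) = 0.92 × √(22/2) = 0.92 × 3.317 = 3.051.
z_β = 3.051 − 1.645 = 1.406.
Power = Φ(1.406) = 0.920.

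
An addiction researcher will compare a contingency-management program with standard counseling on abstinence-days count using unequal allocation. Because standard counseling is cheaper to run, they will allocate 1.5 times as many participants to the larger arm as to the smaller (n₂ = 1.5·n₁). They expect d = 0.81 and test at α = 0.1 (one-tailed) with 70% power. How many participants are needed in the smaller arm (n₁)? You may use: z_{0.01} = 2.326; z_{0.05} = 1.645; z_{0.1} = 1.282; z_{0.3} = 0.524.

With allocation ratio k = n₂/n₁ = 1.5, Var(x̄₁−x̄₂) = σ²(1/n₁ + 1/(k·n₁)) = σ²·(k+1)/(k·n₁).
So n₁ = (1 + 1/k)·((z_{α} + z_β)/d)² = 1.667 × (1.806/0.81)².
n₁ = 1.667 × 4.97 = 8.3.
Round up: n₁ = 9, giving n₂ = ⌈1.5 × 9⌉ = ⌈13.5⌉ = 14.

n₁ = 9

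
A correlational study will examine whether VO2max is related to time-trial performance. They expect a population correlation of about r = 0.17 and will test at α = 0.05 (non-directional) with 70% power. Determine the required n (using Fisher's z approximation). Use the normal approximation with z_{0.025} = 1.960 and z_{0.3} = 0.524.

Fisher's z: C = ½·ln((1+r)/(1−r)) = ½·ln(1.4096) = 0.1717.
n = ((z_{α/2} + z_β)/C)² + 3.
(1.960 + 0.524) / 0.1717 = 2.484 / 0.1717 = 14.467.
n = 14.467² + 3 = 209.30 + 3 = 212.3.
Round up.

n = 213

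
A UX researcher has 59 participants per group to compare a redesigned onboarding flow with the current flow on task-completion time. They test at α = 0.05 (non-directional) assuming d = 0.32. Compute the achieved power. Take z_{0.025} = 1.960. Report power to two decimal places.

power ≈ 0.41

For two equal groups, power = Φ(d·√(n/2) − z_{α/2}).
d·√(n/2) = 0.32 × √(59/2) = 0.32 × 5.431 = 1.738.
z_β = 1.738 − 1.960 = -0.222.
Power = Φ(-0.222) = 0.412.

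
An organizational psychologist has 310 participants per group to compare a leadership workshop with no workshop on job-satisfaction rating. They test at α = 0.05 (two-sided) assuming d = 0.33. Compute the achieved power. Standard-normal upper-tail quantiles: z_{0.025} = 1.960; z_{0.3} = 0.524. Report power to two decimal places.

For two equal groups, power = Φ(d·√(n/2) − z_{α/2}).
d·√(n/2) = 0.33 × √(310/2) = 0.33 × 12.450 = 4.108.
z_β = 4.108 − 1.960 = 2.148.
Power = Φ(2.148) = 0.984.

power ≈ 0.98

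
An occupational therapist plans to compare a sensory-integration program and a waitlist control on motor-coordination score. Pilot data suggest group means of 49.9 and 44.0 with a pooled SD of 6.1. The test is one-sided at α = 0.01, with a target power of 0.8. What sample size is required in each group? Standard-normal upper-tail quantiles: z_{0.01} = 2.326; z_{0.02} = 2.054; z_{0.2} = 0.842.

n = 22 per group

Cohen's d = |M₁ − M₂| / SD_pooled = |49.9 − 44.0| / 6.1 = 5.9 / 6.1 = 0.967.
For two independent groups with equal n: n = 2·((z_{α} + z_β) / d)².
z_{α} + z_β = 2.326 + 0.842 = 3.168.
n = 2 × (3.168 / 0.967)² = 2 × 3.276² = 2 × 10.73 = 21.5.
Round up to the next whole participant.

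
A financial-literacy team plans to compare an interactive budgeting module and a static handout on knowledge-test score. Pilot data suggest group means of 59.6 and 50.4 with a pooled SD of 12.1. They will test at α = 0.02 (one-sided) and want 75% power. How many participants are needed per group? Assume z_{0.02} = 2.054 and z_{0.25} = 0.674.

n = 26 per group

Cohen's d = |M₁ − M₂| / SD_pooled = |59.6 − 50.4| / 12.1 = 9.2 / 12.1 = 0.760.
For two independent groups with equal n: n = 2·((z_{α} + z_β) / d)².
z_{α} + z_β = 2.054 + 0.674 = 2.728.
n = 2 × (2.728 / 0.760)² = 2 × 3.589² = 2 × 12.88 = 25.8.
Round up to the next whole participant.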